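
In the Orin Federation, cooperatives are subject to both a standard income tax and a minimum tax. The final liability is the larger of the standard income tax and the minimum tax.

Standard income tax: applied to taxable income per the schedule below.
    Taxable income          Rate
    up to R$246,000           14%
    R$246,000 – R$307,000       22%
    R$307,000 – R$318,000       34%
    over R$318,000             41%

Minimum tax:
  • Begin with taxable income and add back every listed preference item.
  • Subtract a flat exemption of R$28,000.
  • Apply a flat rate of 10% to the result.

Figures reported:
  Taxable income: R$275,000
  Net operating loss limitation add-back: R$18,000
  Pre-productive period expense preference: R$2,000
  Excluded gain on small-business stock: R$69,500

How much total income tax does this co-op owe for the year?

R$40,820

Standard income tax:
  R$246,000 × 14% = R$34,440
  R$29,000 × 22% = R$6,380
  → R$40,820

Minimum tax:
  Adjusted income: R$275,000 + R$18,000 + R$2,000 + R$69,500 = R$364,500
  Less exemption R$28,000 → base R$336,500
  R$336,500 × 10% = R$33,650

R$40,820 > R$33,650, so the standard income tax governs.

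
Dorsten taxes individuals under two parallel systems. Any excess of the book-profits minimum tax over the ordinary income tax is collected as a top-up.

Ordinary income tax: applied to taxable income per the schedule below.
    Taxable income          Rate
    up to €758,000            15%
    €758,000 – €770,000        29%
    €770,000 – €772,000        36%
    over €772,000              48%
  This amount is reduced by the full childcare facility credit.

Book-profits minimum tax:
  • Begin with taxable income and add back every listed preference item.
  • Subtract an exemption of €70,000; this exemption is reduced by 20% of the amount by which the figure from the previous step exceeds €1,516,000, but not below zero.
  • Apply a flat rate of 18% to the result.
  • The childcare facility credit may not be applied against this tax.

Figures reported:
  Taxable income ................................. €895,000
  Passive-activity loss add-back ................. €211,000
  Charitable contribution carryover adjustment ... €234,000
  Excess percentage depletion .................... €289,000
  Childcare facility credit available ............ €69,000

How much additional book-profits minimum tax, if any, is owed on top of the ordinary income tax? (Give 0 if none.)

Book-profits minimum tax:
  Adjusted income: €895,000 + €211,000 + €234,000 + €289,000 = €1,629,000
  Exemption: €70,000 − 20% × (€1,629,000 − €1,516,000) = €70,000 − €22,600 = €47,400
  Base: €1,629,000 − €47,400 = €1,581,600
  €1,581,600 × 18% = €284,688

Ordinary income tax:
  €758,000 × 15% = €113,700
  €12,000 × 29% = €3,480
  €2,000 × 36% = €720
  €123,000 × 48% = €59,040
  → €176,940
  Less childcare facility credit €69,000 → €107,940

Excess of book-profits minimum tax over ordinary income tax: €284,688 − €107,940 = €176,748.

€176,748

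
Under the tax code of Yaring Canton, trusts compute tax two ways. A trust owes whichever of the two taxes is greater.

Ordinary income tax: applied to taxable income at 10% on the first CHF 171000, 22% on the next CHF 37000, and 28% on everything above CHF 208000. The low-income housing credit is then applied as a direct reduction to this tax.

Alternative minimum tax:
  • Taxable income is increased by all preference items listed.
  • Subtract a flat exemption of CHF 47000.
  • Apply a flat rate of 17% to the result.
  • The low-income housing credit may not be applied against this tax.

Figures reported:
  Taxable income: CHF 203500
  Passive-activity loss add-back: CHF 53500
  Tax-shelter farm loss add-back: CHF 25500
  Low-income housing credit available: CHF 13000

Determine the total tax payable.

CHF 40035

Alternative minimum tax:
  Adjusted income: CHF 203500 + CHF 53500 + CHF 25500 = CHF 282500
  Less exemption CHF 47000 → base CHF 235500
  CHF 235500 × 17% = CHF 40035

Ordinary income tax:
  CHF 171000 × 10% = CHF 17100
  CHF 32500 × 22% = CHF 7150
  → CHF 24250
  Less low-income housing credit CHF 13000 → CHF 11250

CHF 40035 > CHF 11250, so the alternative minimum tax is the binding amount.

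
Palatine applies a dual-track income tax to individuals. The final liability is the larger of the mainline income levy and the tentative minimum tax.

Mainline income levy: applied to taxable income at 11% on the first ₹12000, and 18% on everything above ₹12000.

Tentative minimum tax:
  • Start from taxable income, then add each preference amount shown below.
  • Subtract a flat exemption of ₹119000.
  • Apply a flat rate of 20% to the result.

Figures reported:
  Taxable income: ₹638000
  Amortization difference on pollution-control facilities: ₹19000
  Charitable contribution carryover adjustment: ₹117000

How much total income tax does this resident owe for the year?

₹131000

Mainline income levy:
  ₹12000 × 11% = ₹1320
  ₹626000 × 18% = ₹112680
  → ₹114000

Tentative minimum tax:
  Adjusted income: ₹638000 + ₹19000 + ₹117000 = ₹774000
  Less exemption ₹119000 → base ₹655000
  ₹655000 × 20% = ₹131000

₹131000 > ₹114000, so the tentative minimum tax is the binding amount.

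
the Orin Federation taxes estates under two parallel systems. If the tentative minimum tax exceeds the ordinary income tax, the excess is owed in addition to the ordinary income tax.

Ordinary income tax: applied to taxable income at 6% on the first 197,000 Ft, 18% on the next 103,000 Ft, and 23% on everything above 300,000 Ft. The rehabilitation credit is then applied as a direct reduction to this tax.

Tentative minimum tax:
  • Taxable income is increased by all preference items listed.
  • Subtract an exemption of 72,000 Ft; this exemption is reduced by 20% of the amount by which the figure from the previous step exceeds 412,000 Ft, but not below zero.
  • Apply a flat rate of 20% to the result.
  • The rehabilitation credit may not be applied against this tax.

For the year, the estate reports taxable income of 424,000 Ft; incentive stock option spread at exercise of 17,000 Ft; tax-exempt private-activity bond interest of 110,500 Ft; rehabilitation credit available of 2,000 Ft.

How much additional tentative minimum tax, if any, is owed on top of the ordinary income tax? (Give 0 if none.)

44,600 Ft

Ordinary income tax:
  197,000 Ft × 6% = 11,820 Ft
  103,000 Ft × 18% = 18,540 Ft
  124,000 Ft × 23% = 28,520 Ft
  → 58,880 Ft
  Less rehabilitation credit 2,000 Ft → 56,880 Ft

Tentative minimum tax:
  Adjusted income: 424,000 Ft + 17,000 Ft + 110,500 Ft = 551,500 Ft
  Exemption: 72,000 Ft − 20% × (551,500 Ft − 412,000 Ft) = 72,000 Ft − 27,900 Ft = 44,100 Ft
  Base: 551,500 Ft − 44,100 Ft = 507,400 Ft
  507,400 Ft × 20% = 101,480 Ft

Excess of tentative minimum tax over ordinary income tax: 101,480 Ft − 56,880 Ft = 44,600 Ft.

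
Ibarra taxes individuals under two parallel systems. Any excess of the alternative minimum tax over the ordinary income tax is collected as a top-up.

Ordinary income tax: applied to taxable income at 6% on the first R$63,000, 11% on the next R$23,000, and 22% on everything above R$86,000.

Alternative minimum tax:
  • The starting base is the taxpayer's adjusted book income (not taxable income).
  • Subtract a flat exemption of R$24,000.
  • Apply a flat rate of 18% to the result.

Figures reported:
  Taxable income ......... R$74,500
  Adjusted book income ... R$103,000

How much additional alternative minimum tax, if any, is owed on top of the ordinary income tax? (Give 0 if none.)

R$9,175

Ordinary income tax:
  R$63,000 × 6% = R$3,780
  R$11,500 × 11% = R$1,265
  → R$5,045

Alternative minimum tax:
  Base (adjusted book income): R$103,000
  Less exemption R$24,000 → base R$79,000
  R$79,000 × 18% = R$14,220

Excess of alternative minimum tax over ordinary income tax: R$14,220 − R$5,045 = R$9,175.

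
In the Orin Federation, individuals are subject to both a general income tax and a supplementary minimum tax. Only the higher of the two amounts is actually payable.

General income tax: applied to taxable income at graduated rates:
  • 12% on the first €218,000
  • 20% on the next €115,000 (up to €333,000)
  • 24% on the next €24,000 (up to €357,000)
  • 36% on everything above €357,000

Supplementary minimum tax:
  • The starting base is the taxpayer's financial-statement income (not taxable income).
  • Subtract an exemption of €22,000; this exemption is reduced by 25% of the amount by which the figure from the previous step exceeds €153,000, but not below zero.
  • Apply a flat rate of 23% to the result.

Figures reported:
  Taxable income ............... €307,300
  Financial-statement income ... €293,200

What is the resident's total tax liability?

€67,436

Supplementary minimum tax:
  Base (financial-statement income): €293,200
  Exemption: 25% × (€293,200 − €153,000) = €35,050 ≥ €22,000, so the exemption is fully phased out
  Base: €293,200 − €0 = €293,200
  €293,200 × 23% = €67,436

General income tax:
  €218,000 × 12% = €26,160
  €89,300 × 20% = €17,860
  → €44,020

€67,436 > €44,020, so the supplementary minimum tax is the binding amount.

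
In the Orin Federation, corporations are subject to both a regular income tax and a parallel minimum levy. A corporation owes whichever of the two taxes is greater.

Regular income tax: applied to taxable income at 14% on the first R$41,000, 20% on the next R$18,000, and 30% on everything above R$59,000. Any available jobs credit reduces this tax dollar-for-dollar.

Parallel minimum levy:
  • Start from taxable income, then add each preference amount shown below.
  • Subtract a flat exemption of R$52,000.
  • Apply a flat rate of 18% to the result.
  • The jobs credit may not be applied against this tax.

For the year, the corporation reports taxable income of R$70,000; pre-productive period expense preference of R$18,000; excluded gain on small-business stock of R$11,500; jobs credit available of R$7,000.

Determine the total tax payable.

R$8,550

Regular income tax:
  R$41,000 × 14% = R$5,740
  R$18,000 × 20% = R$3,600
  R$11,000 × 30% = R$3,300
  → R$12,640
  Less jobs credit R$7,000 → R$5,640

Parallel minimum levy:
  Adjusted income: R$70,000 + R$18,000 + R$11,500 = R$99,500
  Less exemption R$52,000 → base R$47,500
  R$47,500 × 18% = R$8,550

R$8,550 > R$5,640, so the parallel minimum levy is the binding amount.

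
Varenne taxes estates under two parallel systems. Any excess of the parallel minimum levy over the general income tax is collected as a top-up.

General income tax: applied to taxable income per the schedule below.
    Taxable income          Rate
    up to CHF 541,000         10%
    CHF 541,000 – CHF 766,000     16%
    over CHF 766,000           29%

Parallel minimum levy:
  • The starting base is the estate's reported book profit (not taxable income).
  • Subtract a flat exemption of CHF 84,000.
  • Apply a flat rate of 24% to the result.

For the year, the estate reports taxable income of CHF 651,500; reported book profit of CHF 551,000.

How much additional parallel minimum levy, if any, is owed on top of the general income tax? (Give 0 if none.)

CHF 40,300

Parallel minimum levy:
  Base (reported book profit): CHF 551,000
  Less exemption CHF 84,000 → base CHF 467,000
  CHF 467,000 × 24% = CHF 112,080

General income tax:
  CHF 541,000 × 10% = CHF 54,100
  CHF 110,500 × 16% = CHF 17,680
  → CHF 71,780

Excess of parallel minimum levy over general income tax: CHF 112,080 − CHF 71,780 = CHF 40,300.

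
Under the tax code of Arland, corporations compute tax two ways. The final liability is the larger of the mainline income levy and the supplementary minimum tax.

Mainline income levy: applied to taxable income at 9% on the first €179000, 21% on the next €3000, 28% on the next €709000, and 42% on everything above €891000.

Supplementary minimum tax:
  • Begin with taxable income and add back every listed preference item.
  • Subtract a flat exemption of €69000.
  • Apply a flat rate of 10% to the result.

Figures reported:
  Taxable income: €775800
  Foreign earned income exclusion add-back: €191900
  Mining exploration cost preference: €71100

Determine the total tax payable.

€183004

Mainline income levy:
  €179000 × 9% = €16110
  €3000 × 21% = €630
  €593800 × 28% = €166264
  → €183004

Supplementary minimum tax:
  Adjusted income: €775800 + €191900 + €71100 = €1038800
  Less exemption €69000 → base €969800
  €969800 × 10% = €96980

€183004 > €96980, so the mainline income levy governs.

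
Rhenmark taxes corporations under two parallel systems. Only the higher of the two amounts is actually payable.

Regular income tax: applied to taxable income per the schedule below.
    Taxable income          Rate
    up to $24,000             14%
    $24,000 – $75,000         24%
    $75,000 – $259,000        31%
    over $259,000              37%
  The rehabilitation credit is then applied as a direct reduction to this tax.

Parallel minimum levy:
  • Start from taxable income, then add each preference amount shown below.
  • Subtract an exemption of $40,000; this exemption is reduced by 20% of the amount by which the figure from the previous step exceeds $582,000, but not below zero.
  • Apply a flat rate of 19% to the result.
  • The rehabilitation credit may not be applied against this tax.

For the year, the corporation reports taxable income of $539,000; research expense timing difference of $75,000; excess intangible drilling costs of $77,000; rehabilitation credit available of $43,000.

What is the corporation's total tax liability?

$133,240

Parallel minimum levy:
  Adjusted income: $539,000 + $75,000 + $77,000 = $691,000
  Exemption: $40,000 − 20% × ($691,000 − $582,000) = $40,000 − $21,800 = $18,200
  Base: $691,000 − $18,200 = $672,800
  $672,800 × 19% = $127,832

Regular income tax:
  $24,000 × 14% = $3,360
  $51,000 × 24% = $12,240
  $184,000 × 31% = $57,040
  $280,000 × 37% = $103,600
  → $176,240
  Less rehabilitation credit $43,000 → $133,240

$133,240 > $127,832, so the regular income tax governs.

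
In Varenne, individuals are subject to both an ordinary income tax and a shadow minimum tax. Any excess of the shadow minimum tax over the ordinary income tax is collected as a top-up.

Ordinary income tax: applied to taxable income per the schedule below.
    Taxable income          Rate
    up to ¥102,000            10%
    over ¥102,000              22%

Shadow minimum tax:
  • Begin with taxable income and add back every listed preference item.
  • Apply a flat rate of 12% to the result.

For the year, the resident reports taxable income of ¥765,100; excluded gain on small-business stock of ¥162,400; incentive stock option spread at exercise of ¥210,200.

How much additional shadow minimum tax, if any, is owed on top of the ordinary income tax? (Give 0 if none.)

¥0

Shadow minimum tax:
  Adjusted income: ¥765,100 + ¥162,400 + ¥210,200 = ¥1,137,700
  ¥1,137,700 × 12% = ¥136,524

Ordinary income tax:
  ¥102,000 × 10% = ¥10,200
  ¥663,100 × 22% = ¥145,882
  → ¥156,082

¥136,524 ≤ ¥156,082, so no add-on is due.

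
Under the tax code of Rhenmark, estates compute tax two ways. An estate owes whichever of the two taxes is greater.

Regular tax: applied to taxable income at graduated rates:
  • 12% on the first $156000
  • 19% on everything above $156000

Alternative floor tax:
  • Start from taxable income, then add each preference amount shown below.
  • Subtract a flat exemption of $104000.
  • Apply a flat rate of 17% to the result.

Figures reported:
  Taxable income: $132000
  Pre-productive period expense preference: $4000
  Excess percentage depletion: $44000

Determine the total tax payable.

$15840

Alternative floor tax:
  Adjusted income: $132000 + $4000 + $44000 = $180000
  Less exemption $104000 → base $76000
  $76000 × 17% = $12920

Regular tax:
  $132000 × 12% = $15840

$15840 > $12920, so the regular tax governs.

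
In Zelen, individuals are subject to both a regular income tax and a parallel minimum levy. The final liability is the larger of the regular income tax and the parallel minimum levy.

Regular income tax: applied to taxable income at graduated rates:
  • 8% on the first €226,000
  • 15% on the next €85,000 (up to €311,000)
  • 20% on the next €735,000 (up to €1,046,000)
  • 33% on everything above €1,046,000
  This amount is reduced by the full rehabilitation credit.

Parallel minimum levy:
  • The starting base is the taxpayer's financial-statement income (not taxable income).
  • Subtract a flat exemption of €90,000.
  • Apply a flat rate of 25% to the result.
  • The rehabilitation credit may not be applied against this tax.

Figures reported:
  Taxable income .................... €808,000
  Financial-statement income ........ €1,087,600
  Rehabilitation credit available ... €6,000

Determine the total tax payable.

Parallel minimum levy:
  Base (financial-statement income): €1,087,600
  Less exemption €90,000 → base €997,600
  €997,600 × 25% = €249,400

Regular income tax:
  €226,000 × 8% = €18,080
  €85,000 × 15% = €12,750
  €497,000 × 20% = €99,400
  → €130,230
  Less rehabilitation credit €6,000 → €124,230

€249,400 > €124,230, so the parallel minimum levy is the binding amount.

€249,400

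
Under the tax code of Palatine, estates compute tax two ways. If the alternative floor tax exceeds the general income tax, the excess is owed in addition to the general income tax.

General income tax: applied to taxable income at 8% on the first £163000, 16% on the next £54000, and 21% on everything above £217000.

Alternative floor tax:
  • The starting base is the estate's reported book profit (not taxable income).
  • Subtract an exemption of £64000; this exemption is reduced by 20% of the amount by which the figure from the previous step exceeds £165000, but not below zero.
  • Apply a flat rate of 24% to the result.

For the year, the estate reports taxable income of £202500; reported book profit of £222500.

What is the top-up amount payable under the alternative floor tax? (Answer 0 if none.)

General income tax:
  £163000 × 8% = £13040
  £39500 × 16% = £6320
  → £19360

Alternative floor tax:
  Base (reported book profit): £222500
  Exemption: £64000 − 20% × (£222500 − £165000) = £64000 − £11500 = £52500
  Base: £222500 − £52500 = £170000
  £170000 × 24% = £40800

Excess of alternative floor tax over general income tax: £40800 − £19360 = £21440.

£21440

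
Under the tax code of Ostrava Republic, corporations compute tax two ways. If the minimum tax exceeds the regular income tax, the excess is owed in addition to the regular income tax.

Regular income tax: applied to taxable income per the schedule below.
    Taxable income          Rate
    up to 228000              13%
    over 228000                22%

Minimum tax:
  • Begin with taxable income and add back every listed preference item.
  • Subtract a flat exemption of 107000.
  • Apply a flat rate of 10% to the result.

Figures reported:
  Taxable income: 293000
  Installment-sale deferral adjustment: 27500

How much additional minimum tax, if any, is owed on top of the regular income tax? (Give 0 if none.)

0

Minimum tax:
  Adjusted income: 293000 + 27500 = 320500
  Less exemption 107000 → base 213500
  213500 × 10% = 21350

Regular income tax:
  228000 × 13% = 29640
  65000 × 22% = 14300
  → 43940

21350 ≤ 43940, so no add-on is due.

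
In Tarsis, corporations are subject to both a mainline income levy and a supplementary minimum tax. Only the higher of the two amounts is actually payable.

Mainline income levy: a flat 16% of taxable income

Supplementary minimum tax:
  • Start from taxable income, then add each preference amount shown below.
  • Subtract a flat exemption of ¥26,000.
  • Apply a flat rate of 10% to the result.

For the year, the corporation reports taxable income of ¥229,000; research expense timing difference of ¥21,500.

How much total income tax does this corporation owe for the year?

Mainline income levy:
  ¥229,000 × 16% = ¥36,640

Supplementary minimum tax:
  Adjusted income: ¥229,000 + ¥21,500 = ¥250,500
  Less exemption ¥26,000 → base ¥224,500
  ¥224,500 × 10% = ¥22,450

¥36,640 > ¥22,450, so the mainline income levy governs.

¥36,640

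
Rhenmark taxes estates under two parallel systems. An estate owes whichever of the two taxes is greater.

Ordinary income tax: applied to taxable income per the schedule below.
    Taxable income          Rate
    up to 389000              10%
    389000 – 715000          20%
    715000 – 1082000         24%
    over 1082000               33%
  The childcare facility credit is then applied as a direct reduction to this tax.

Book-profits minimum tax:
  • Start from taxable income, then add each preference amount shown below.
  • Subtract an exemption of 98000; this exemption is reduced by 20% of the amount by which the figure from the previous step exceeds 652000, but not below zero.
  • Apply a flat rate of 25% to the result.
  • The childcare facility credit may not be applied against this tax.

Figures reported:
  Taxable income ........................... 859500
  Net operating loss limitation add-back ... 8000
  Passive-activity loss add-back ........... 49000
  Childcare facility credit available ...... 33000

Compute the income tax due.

Book-profits minimum tax:
  Adjusted income: 859500 + 8000 + 49000 = 916500
  Exemption: 98000 − 20% × (916500 − 652000) = 98000 − 52900 = 45100
  Base: 916500 − 45100 = 871400
  871400 × 25% = 217850

Ordinary income tax:
  389000 × 10% = 38900
  326000 × 20% = 65200
  144500 × 24% = 34680
  → 138780
  Less childcare facility credit 33000 → 105780

217850 > 105780, so the book-profits minimum tax is the binding amount.

217850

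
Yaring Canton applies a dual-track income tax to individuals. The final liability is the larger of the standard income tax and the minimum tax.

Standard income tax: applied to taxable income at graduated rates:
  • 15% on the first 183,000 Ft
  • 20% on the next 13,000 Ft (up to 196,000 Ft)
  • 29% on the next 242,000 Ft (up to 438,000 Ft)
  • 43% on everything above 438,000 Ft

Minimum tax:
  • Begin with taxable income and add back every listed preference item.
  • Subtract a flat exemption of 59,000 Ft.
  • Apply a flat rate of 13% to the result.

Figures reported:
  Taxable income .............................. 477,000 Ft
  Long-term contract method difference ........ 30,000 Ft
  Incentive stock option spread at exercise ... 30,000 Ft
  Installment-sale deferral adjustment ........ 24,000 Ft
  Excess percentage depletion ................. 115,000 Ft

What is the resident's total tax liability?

Minimum tax:
  Adjusted income: 477,000 Ft + 30,000 Ft + 30,000 Ft + 24,000 Ft + 115,000 Ft = 676,000 Ft
  Less exemption 59,000 Ft → base 617,000 Ft
  617,000 Ft × 13% = 80,210 Ft

Standard income tax:
  183,000 Ft × 15% = 27,450 Ft
  13,000 Ft × 20% = 2,600 Ft
  242,000 Ft × 29% = 70,180 Ft
  39,000 Ft × 43% = 16,770 Ft
  → 117,000 Ft

117,000 Ft > 80,210 Ft, so the standard income tax governs.

117,000 Ft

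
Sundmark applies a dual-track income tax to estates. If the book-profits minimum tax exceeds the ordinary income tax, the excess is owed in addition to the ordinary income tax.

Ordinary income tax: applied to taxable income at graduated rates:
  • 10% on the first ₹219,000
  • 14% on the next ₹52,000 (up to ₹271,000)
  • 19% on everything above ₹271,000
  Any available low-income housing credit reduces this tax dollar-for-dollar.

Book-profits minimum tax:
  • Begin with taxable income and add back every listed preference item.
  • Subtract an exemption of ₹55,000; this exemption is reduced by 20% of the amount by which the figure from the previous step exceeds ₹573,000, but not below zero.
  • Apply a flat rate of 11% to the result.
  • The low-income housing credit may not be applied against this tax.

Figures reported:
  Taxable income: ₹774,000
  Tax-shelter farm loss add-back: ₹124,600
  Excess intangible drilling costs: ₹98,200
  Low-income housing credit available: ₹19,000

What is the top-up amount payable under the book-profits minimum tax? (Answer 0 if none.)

₹3,898

Ordinary income tax:
  ₹219,000 × 10% = ₹21,900
  ₹52,000 × 14% = ₹7,280
  ₹503,000 × 19% = ₹95,570
  → ₹124,750
  Less low-income housing credit ₹19,000 → ₹105,750

Book-profits minimum tax:
  Adjusted income: ₹774,000 + ₹124,600 + ₹98,200 = ₹996,800
  Exemption: 20% × (₹996,800 − ₹573,000) = ₹84,760 ≥ ₹55,000, so the exemption is fully phased out
  Base: ₹996,800 − ₹0 = ₹996,800
  ₹996,800 × 11% = ₹109,648

Excess of book-profits minimum tax over ordinary income tax: ₹109,648 − ₹105,750 = ₹3,898.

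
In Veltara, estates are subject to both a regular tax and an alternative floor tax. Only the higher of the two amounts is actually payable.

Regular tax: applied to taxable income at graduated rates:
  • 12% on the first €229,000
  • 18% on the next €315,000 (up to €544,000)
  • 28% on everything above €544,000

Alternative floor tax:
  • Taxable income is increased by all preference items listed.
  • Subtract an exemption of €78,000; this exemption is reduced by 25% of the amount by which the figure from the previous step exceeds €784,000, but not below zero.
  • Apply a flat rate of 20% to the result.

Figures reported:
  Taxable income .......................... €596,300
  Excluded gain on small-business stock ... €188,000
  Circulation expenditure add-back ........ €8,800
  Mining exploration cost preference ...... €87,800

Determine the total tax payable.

€165,425

Alternative floor tax:
  Adjusted income: €596,300 + €188,000 + €8,800 + €87,800 = €880,900
  Exemption: €78,000 − 25% × (€880,900 − €784,000) = €78,000 − €24,225 = €53,775
  Base: €880,900 − €53,775 = €827,125
  €827,125 × 20% = €165,425

Regular tax:
  €229,000 × 12% = €27,480
  €315,000 × 18% = €56,700
  €52,300 × 28% = €14,644
  → €98,824

€165,425 > €98,824, so the alternative floor tax is the binding amount.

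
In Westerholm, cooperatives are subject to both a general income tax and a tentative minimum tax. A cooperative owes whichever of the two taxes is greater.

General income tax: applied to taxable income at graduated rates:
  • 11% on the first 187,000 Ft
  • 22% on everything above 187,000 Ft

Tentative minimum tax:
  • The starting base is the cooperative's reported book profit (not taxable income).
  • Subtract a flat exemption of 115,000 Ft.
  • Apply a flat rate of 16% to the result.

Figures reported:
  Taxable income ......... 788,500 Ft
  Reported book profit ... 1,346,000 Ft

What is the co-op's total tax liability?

Tentative minimum tax:
  Base (reported book profit): 1,346,000 Ft
  Less exemption 115,000 Ft → base 1,231,000 Ft
  1,231,000 Ft × 16% = 196,960 Ft

General income tax:
  187,000 Ft × 11% = 20,570 Ft
  601,500 Ft × 22% = 132,330 Ft
  → 152,900 Ft

196,960 Ft > 152,900 Ft, so the tentative minimum tax is the binding amount.

196,960 Ft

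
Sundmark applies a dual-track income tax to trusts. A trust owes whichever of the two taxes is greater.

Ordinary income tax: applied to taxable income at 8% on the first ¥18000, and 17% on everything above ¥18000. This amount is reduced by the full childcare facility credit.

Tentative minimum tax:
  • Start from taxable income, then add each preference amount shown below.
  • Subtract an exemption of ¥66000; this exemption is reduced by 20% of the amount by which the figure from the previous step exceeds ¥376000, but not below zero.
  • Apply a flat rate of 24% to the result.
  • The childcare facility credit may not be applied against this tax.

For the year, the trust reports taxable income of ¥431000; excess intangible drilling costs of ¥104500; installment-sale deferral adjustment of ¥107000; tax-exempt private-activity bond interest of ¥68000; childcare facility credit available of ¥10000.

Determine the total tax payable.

¥170520

Ordinary income tax:
  ¥18000 × 8% = ¥1440
  ¥413000 × 17% = ¥70210
  → ¥71650
  Less childcare facility credit ¥10000 → ¥61650

Tentative minimum tax:
  Adjusted income: ¥431000 + ¥104500 + ¥107000 + ¥68000 = ¥710500
  Exemption: 20% × (¥710500 − ¥376000) = ¥66900 ≥ ¥66000, so the exemption is fully phased out
  Base: ¥710500 − ¥0 = ¥710500
  ¥710500 × 24% = ¥170520

¥170520 > ¥61650, so the tentative minimum tax is the binding amount.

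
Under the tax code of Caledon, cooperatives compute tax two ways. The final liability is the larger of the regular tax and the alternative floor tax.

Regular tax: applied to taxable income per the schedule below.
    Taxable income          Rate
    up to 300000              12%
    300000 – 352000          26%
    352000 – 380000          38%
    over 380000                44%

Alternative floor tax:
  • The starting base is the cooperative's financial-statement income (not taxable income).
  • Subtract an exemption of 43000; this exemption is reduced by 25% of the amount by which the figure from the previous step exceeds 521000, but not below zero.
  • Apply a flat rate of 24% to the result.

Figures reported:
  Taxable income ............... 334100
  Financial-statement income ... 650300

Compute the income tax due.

Alternative floor tax:
  Base (financial-statement income): 650300
  Exemption: 43000 − 25% × (650300 − 521000) = 43000 − 32325 = 10675
  Base: 650300 − 10675 = 639625
  639625 × 24% = 153510

Regular tax:
  300000 × 12% = 36000
  34100 × 26% = 8866
  → 44866

153510 > 44866, so the alternative floor tax is the binding amount.

153510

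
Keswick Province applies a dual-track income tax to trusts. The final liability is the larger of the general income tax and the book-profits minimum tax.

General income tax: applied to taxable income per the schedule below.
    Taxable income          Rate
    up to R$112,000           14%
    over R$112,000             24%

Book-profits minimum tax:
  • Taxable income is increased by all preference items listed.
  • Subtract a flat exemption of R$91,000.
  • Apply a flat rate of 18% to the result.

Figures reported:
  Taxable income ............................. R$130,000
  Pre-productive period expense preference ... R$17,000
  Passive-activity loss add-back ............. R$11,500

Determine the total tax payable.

R$20,000

Book-profits minimum tax:
  Adjusted income: R$130,000 + R$17,000 + R$11,500 = R$158,500
  Less exemption R$91,000 → base R$67,500
  R$67,500 × 18% = R$12,150

General income tax:
  R$112,000 × 14% = R$15,680
  R$18,000 × 24% = R$4,320
  → R$20,000

R$20,000 > R$12,150, so the general income tax governs.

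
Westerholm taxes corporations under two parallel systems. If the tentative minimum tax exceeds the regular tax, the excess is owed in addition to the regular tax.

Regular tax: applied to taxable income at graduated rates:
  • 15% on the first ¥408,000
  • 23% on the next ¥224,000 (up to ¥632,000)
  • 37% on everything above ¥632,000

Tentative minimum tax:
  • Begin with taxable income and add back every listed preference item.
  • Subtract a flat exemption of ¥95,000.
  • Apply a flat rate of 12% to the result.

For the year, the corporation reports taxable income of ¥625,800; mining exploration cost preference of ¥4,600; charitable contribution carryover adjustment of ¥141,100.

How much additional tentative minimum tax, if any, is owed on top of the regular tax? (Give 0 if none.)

¥0

Regular tax:
  ¥408,000 × 15% = ¥61,200
  ¥217,800 × 23% = ¥50,094
  → ¥111,294

Tentative minimum tax:
  Adjusted income: ¥625,800 + ¥4,600 + ¥141,100 = ¥771,500
  Less exemption ¥95,000 → base ¥676,500
  ¥676,500 × 12% = ¥81,180

¥81,180 ≤ ¥111,294, so no add-on is due.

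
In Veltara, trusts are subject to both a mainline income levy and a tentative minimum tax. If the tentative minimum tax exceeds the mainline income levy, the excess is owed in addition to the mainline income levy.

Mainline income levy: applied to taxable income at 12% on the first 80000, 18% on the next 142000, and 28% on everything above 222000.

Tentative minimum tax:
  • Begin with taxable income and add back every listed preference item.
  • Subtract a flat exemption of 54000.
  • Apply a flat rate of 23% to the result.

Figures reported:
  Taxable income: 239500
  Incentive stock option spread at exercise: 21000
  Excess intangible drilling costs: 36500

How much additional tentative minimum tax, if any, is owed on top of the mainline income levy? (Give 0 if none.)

15830

Mainline income levy:
  80000 × 12% = 9600
  142000 × 18% = 25560
  17500 × 28% = 4900
  → 40060

Tentative minimum tax:
  Adjusted income: 239500 + 21000 + 36500 = 297000
  Less exemption 54000 → base 243000
  243000 × 23% = 55890

Excess of tentative minimum tax over mainline income levy: 55890 − 40060 = 15830.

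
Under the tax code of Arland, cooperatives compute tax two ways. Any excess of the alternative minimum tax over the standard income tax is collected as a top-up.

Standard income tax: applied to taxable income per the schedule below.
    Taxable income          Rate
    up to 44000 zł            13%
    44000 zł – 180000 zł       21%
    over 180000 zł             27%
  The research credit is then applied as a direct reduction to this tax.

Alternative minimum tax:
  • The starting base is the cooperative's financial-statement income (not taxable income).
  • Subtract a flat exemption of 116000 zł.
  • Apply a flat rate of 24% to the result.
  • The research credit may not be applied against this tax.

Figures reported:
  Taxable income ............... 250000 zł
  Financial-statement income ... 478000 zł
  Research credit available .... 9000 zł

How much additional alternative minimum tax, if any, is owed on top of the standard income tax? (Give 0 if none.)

Standard income tax:
  44000 zł × 13% = 5720 zł
  136000 zł × 21% = 28560 zł
  70000 zł × 27% = 18900 zł
  → 53180 zł
  Less research credit 9000 zł → 44180 zł

Alternative minimum tax:
  Base (financial-statement income): 478000 zł
  Less exemption 116000 zł → base 362000 zł
  362000 zł × 24% = 86880 zł

Excess of alternative minimum tax over standard income tax: 86880 zł − 44180 zł = 42700 zł.

42700 zł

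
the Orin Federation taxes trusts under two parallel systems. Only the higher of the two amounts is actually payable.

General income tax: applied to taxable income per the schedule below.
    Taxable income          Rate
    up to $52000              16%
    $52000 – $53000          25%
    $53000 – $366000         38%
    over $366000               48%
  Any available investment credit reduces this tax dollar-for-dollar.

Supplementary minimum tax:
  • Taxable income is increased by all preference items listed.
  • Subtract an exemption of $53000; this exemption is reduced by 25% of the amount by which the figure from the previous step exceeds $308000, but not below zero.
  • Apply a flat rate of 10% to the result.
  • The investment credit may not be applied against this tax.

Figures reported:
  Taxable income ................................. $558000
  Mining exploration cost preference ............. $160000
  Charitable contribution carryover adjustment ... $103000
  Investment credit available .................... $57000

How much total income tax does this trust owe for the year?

General income tax:
  $52000 × 16% = $8320
  $1000 × 25% = $250
  $313000 × 38% = $118940
  $192000 × 48% = $92160
  → $219670
  Less investment credit $57000 → $162670

Supplementary minimum tax:
  Adjusted income: $558000 + $160000 + $103000 = $821000
  Exemption: 25% × ($821000 − $308000) = $128250 ≥ $53000, so the exemption is fully phased out
  Base: $821000 − $0 = $821000
  $821000 × 10% = $82100

$162670 > $82100, so the general income tax governs.

$162670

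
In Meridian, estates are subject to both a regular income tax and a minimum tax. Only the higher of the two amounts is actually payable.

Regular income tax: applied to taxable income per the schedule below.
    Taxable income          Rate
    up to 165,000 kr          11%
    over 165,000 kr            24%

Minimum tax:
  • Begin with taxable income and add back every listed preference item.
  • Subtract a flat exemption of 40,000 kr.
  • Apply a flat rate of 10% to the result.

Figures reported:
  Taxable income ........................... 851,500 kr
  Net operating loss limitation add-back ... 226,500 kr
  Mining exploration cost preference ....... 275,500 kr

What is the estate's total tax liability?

182,910 kr

Minimum tax:
  Adjusted income: 851,500 kr + 226,500 kr + 275,500 kr = 1,353,500 kr
  Less exemption 40,000 kr → base 1,313,500 kr
  1,313,500 kr × 10% = 131,350 kr

Regular income tax:
  165,000 kr × 11% = 18,150 kr
  686,500 kr × 24% = 164,760 kr
  → 182,910 kr

182,910 kr > 131,350 kr, so the regular income tax governs.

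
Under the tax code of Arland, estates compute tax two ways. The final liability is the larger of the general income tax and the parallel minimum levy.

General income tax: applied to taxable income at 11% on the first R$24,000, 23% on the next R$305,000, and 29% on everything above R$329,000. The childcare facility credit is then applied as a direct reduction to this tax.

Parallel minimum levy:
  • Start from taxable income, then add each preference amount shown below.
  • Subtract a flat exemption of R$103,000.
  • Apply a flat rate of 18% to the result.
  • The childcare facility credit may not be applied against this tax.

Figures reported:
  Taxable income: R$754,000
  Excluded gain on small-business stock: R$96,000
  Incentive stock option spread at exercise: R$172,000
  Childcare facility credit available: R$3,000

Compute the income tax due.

R$193,040

Parallel minimum levy:
  Adjusted income: R$754,000 + R$96,000 + R$172,000 = R$1,022,000
  Less exemption R$103,000 → base R$919,000
  R$919,000 × 18% = R$165,420

General income tax:
  R$24,000 × 11% = R$2,640
  R$305,000 × 23% = R$70,150
  R$425,000 × 29% = R$123,250
  → R$196,040
  Less childcare facility credit R$3,000 → R$193,040

R$193,040 > R$165,420, so the general income tax governs.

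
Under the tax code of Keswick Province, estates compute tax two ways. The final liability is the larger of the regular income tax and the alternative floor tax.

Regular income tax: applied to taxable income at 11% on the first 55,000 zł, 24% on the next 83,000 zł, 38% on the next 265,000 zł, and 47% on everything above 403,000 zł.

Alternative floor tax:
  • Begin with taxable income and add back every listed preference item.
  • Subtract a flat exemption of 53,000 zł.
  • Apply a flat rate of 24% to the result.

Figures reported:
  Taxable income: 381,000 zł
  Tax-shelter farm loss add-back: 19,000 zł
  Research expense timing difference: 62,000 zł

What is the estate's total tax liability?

Regular income tax:
  55,000 zł × 11% = 6,050 zł
  83,000 zł × 24% = 19,920 zł
  243,000 zł × 38% = 92,340 zł
  → 118,310 zł

Alternative floor tax:
  Adjusted income: 381,000 zł + 19,000 zł + 62,000 zł = 462,000 zł
  Less exemption 53,000 zł → base 409,000 zł
  409,000 zł × 24% = 98,160 zł

118,310 zł > 98,160 zł, so the regular income tax governs.

118,310 zł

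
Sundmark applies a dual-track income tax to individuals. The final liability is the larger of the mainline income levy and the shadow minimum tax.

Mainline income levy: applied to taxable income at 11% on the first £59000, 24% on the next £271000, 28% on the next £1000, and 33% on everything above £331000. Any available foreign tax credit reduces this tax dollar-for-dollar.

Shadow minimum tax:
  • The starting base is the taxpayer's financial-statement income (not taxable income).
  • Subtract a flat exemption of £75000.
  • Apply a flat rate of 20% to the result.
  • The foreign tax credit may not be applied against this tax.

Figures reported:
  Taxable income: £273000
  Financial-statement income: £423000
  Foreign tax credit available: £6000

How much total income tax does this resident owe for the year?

Shadow minimum tax:
  Base (financial-statement income): £423000
  Less exemption £75000 → base £348000
  £348000 × 20% = £69600

Mainline income levy:
  £59000 × 11% = £6490
  £214000 × 24% = £51360
  → £57850
  Less foreign tax credit £6000 → £51850

£69600 > £51850, so the shadow minimum tax is the binding amount.

£69600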